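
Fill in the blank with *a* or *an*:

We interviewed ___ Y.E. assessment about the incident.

The indefinite article is chosen by the initial *sound* of the following word, not its spelling.
The initialism *Y.E.* is read letter by letter; the first letter, Y, is pronounced /waɪ/, which begins with a consonant sound.
So the article is *a*: We interviewed a Y.E. assessment about the incident.

a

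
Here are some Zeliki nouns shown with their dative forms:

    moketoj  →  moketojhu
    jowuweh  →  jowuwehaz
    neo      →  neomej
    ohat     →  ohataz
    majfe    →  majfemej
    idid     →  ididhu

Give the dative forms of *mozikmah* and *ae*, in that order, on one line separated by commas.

Looking at the final sound of each stem: -az when the stem ends in a voiceless consonant (*jowuweh*, *ohat*); -hu when the stem ends in a voiced consonant (*moketoj*, *idid*); -mej when the stem ends in a vowel (*neo*, *majfe*).
The final sound of *mozikmah* is /h/, which is a voiceless consonant, so the suffix is -az, giving *mozikmahaz*.
The final sound of *ae* is /e/, which is a vowel, so the suffix is -mej, giving *aemej*.

mozikmahaz, aemej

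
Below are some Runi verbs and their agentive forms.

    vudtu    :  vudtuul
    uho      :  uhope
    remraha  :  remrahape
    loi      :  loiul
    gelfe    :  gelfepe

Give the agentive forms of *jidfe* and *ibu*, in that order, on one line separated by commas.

The suffix is conditioned by the last vowel: -ul when the last vowel of the stem is a high vowel (*vudtu*, *loi*); -pe when the last vowel of the stem is a non-high vowel (*uho*, *remraha*, *gelfe*).
Since the last vowel of *jidfe* is /e/ (a non-high vowel), it takes -pe, giving *jidfepe*.
Since the last vowel of *ibu* is /u/ (a high vowel), it takes -ul, giving *ibuul*.

jidfepe, ibuul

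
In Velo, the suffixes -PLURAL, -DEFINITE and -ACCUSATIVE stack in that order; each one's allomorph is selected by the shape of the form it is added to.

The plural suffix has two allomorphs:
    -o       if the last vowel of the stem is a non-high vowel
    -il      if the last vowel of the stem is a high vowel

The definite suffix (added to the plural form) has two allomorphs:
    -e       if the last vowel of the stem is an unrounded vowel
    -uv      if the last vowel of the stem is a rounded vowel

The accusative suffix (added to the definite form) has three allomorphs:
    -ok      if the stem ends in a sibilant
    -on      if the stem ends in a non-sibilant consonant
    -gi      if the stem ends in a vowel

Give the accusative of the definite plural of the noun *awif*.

awifilegi

*awif* — last vowel /i/ (a high vowel) → -il → *awifil*.
The last vowel of the plural form *awifil* is /i/, which is an unrounded vowel, so the definite suffix is -e, giving *awifile*.
The definite form *awifile*: final sound = /e/, a vowel → -gi → *awifilegi*.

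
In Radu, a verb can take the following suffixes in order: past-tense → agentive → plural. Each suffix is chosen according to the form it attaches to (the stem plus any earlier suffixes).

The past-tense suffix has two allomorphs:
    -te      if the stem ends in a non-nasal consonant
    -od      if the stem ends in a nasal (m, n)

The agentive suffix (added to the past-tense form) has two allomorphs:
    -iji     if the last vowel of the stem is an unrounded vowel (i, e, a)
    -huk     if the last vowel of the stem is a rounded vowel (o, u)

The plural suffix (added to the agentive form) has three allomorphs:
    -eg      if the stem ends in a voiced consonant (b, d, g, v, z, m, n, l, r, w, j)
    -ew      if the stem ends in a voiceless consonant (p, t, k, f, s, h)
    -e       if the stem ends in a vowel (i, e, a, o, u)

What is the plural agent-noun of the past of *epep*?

*epep*: final consonant = /p/, non-nasal → -te → *epepte*.
The past-tense form *epepte*: last vowel = /e/, an unrounded vowel → -iji → *epepteiji*.
Since the final sound of the agentive form *epepteiji* is /i/ (a vowel), it takes -e, giving *epepteijie*.

epepteijie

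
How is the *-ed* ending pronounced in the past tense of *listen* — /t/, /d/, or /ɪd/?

The stem *listen* ends in a voiced sound other than /d/.
The -ed suffix is realized as /ɪd/ after /t, d/; as /t/ after other voiceless consonants; and as /d/ after other voiced sounds.
So -ed on *listen* is pronounced /d/.

/d/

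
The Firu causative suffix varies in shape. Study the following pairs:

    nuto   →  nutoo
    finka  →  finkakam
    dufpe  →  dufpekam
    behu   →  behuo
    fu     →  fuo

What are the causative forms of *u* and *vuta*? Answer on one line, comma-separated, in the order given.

uo, vutakam

The suffix is conditioned by the last vowel: -o when the last vowel of the stem is a rounded vowel (*nuto*, *behu*, *fu*); -kam when the last vowel of the stem is an unrounded vowel (*finka*, *dufpe*).
*u*: last vowel = /u/, a rounded vowel → -o → *uo*.
*vuta* — last vowel /a/ (an unrounded vowel) → -kam → *vutakam*.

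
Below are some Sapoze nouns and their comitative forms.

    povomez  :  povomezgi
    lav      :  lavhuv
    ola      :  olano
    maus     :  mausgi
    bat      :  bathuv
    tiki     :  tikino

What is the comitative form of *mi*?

mino

The suffix is conditioned by the final sound: -gi when the stem ends in a sibilant (*povomez*, *maus*); -huv when the stem ends in a non-sibilant consonant (*lav*, *bat*); -no when the stem ends in a vowel (*ola*, *tiki*).
*mi*: final sound = /i/, a vowel → -no → *mino*.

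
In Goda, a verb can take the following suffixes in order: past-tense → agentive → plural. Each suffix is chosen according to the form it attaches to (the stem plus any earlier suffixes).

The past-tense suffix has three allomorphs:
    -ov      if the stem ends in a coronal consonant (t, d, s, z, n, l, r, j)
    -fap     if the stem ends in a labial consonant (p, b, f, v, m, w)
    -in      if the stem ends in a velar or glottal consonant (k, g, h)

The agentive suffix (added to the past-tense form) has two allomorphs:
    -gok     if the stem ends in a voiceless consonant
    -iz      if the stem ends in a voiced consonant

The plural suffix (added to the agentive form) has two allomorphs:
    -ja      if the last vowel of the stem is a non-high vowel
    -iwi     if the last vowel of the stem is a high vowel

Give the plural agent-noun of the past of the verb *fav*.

*fav*: final consonant = /v/, labial → -fap → *favfap*.
The final consonant of the past-tense form *favfap* is /p/, which is voiceless, so the agentive suffix is -gok, giving *favfapgok*.
Since the last vowel of the agentive form *favfapgok* is /o/ (a non-high vowel), it takes -ja, giving *favfapgokja*.

favfapgokja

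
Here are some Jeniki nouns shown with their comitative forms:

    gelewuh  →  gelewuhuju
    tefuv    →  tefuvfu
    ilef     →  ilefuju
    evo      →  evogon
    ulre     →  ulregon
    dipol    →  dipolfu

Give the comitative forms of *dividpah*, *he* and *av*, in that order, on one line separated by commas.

dividpahuju, hegon, avfu

The pattern is voicing of the final sound: -uju when the stem ends in a voiceless consonant (*gelewuh*, *ilef*); -fu when the stem ends in a voiced consonant (*tefuv*, *dipol*); -gon when the stem ends in a vowel (*evo*, *ulre*).
*dividpah* — final sound /h/ (a voiceless consonant) → -uju → *dividpahuju*.
*he* — final sound /e/ (a vowel) → -gon → *hegon*.
*av* — final sound /v/ (a voiced consonant) → -fu → *avfu*.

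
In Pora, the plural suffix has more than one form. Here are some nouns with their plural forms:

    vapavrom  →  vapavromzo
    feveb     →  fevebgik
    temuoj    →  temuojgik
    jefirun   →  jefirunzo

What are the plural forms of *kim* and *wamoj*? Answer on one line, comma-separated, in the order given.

The suffix is conditioned by the final consonant: -zo when the stem ends in a nasal (*vapavrom*, *jefirun*); -gik when the stem ends in a non-nasal consonant (*feveb*, *temuoj*).
*kim*: final consonant = /m/, a nasal → -zo → *kimzo*.
The final consonant of *wamoj* is /j/, which is non-nasal, so the suffix is -gik, giving *wamojgik*.

kimzo, wamojgik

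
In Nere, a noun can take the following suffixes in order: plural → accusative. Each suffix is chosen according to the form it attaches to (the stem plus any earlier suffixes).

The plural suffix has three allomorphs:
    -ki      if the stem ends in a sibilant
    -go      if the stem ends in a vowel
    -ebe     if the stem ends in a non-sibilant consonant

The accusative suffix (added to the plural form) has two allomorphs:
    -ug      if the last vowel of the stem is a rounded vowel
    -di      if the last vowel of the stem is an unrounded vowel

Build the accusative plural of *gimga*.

gimgagoug

*gimga* — final sound /a/ (a vowel) → -go → *gimgago*.
The plural form *gimgago* — last vowel /o/ (a rounded vowel) → -ug → *gimgagoug*.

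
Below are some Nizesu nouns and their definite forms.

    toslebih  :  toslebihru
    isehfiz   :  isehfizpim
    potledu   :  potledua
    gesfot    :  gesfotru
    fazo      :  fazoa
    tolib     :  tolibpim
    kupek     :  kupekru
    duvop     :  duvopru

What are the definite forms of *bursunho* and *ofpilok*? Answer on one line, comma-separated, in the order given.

bursunhoa, ofpilokru

The alternation tracks the final sound of the stem — -ru when the stem ends in a voiceless consonant (*toslebih*, *gesfot*, *kupek*, *duvop*); -pim when the stem ends in a voiced consonant (*isehfiz*, *tolib*); -a when the stem ends in a vowel (*potledu*, *fazo*).
*bursunho* — final sound /o/ (a vowel) → -a → *bursunhoa*.
*ofpilok*: final sound = /k/, a voiceless consonant → -ru → *ofpilokru*.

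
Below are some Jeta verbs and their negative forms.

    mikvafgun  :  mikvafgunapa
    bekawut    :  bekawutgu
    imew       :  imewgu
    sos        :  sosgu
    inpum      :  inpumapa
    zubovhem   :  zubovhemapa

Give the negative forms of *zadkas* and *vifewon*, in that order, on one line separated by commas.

zadkasgu, vifewonapa

The suffix is conditioned by the final consonant: -apa when the stem ends in a nasal (*mikvafgun*, *inpum*, *zubovhem*); -gu when the stem ends in a non-nasal consonant (*bekawut*, *imew*, *sos*).
Since the final consonant of *zadkas* is /s/ (non-nasal), it takes -gu, giving *zadkasgu*.
*vifewon*: final consonant = /n/, a nasal → -apa → *vifewonapa*.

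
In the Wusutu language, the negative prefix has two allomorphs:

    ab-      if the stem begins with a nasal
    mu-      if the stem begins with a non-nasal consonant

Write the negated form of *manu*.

*manu*: first consonant = /m/, a nasal → ab- → *abmanu*.

abmanu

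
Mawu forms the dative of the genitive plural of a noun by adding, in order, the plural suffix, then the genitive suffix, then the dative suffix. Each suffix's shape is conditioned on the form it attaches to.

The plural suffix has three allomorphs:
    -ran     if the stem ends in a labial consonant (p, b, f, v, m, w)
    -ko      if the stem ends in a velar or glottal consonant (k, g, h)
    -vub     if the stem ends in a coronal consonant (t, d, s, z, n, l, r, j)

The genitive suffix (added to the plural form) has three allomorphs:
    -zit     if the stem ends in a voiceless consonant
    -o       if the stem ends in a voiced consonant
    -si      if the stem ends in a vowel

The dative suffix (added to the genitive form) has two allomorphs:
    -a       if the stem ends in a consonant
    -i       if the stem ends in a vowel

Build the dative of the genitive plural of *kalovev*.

*kalovev* — final consonant /v/ (labial) → -ran → *kalovevran*.
The final sound of the plural form *kalovevran* is /n/, which is a voiced consonant, so the genitive suffix is -o, giving *kalovevrano*.
Since the final sound of the genitive form *kalovevrano* is /o/ (a vowel), it takes -i, giving *kalovevranoi*.

kalovevranoi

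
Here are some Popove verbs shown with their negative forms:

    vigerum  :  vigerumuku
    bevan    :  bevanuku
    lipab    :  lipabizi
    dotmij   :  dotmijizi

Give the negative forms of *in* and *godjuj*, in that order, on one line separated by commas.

The alternation tracks the final consonant of the stem — -uku when the stem ends in a nasal (*vigerum*, *bevan*); -izi when the stem ends in a non-nasal consonant (*lipab*, *dotmij*).
*in* — final consonant /n/ (a nasal) → -uku → *inuku*.
Since the final consonant of *godjuj* is /j/ (non-nasal), it takes -izi, giving *godjujizi*.

inuku, godjujizi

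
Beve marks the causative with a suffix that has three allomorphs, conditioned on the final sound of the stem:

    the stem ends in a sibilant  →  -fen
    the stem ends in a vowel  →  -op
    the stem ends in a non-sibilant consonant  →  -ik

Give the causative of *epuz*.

Since the final sound of *epuz* is /z/ (a sibilant), it takes -fen, giving *epuzfen*.

epuzfen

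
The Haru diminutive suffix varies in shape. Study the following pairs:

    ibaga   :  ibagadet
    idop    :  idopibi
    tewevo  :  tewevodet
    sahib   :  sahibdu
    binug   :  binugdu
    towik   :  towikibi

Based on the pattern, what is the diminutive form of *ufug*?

ufugdu

The suffix is conditioned by the final sound: -ibi when the stem ends in a voiceless consonant (*idop*, *towik*); -du when the stem ends in a voiced consonant (*sahib*, *binug*); -det when the stem ends in a vowel (*ibaga*, *tewevo*).
Since the final sound of *ufug* is /g/ (a voiced consonant), it takes -du, giving *ufugdu*.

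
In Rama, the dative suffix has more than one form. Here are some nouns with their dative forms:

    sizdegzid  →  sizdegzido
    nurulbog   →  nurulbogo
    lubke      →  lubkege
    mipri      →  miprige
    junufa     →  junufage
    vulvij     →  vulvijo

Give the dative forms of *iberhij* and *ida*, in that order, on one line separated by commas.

iberhijo, idage

Looking at the final sound of each stem: -o when the stem ends in a consonant (*sizdegzid*, *nurulbog*, *vulvij*); -ge when the stem ends in a vowel (*lubke*, *mipri*, *junufa*).
*iberhij*: final sound = /j/, a consonant → -o → *iberhijo*.
*ida*: final sound = /a/, a vowel → -ge → *idage*.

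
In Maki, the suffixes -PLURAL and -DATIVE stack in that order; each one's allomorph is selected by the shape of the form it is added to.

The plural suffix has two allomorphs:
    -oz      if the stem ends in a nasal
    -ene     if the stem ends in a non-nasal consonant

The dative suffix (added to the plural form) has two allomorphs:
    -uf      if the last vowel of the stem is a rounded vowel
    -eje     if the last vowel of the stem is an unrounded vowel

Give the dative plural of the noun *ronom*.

*ronom* — final consonant /m/ (a nasal) → -oz → *ronomoz*.
The plural form *ronomoz*: last vowel = /o/, a rounded vowel → -uf → *ronomozuf*.

ronomozuf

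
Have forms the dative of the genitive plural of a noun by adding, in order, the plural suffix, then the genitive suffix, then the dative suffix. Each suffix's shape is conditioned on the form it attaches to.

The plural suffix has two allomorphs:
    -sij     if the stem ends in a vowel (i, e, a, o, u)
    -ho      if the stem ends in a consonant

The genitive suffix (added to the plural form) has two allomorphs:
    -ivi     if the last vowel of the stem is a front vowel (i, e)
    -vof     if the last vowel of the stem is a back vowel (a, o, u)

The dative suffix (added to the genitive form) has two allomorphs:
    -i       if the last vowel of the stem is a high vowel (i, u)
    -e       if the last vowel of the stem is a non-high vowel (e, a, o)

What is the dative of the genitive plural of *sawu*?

sawusijivii

The final sound of *sawu* is /u/, which is a vowel, so the plural suffix is -sij, giving *sawusij*.
The plural form *sawusij*: last vowel = /i/, a front vowel → -ivi → *sawusijivi*.
The genitive form *sawusijivi*: last vowel = /i/, a high vowel → -i → *sawusijivii*.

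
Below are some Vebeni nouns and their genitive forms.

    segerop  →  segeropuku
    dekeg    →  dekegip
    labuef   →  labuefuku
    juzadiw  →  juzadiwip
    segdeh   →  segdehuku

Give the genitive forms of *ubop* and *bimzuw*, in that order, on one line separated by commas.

The suffix is conditioned by the final consonant: -uku when the stem ends in a voiceless consonant (*segerop*, *labuef*, *segdeh*); -ip when the stem ends in a voiced consonant (*dekeg*, *juzadiw*).
*ubop*: final consonant = /p/, voiceless → -uku → *ubopuku*.
*bimzuw*: final consonant = /w/, voiced → -ip → *bimzuwip*.

ubopuku, bimzuwip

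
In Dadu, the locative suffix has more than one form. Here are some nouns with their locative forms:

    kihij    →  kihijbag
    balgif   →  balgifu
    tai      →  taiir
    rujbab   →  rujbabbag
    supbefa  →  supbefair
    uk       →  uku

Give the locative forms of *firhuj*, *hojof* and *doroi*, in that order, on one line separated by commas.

firhujbag, hojofu, doroiir

The alternation tracks the final sound of the stem — -u when the stem ends in a voiceless consonant (*balgif*, *uk*); -bag when the stem ends in a voiced consonant (*kihij*, *rujbab*); -ir when the stem ends in a vowel (*tai*, *supbefa*).
The final sound of *firhuj* is /j/, which is a voiced consonant, so the suffix is -bag, giving *firhujbag*.
The final sound of *hojof* is /f/, which is a voiceless consonant, so the suffix is -u, giving *hojofu*.
The final sound of *doroi* is /i/, which is a vowel, so the suffix is -ir, giving *doroiir*.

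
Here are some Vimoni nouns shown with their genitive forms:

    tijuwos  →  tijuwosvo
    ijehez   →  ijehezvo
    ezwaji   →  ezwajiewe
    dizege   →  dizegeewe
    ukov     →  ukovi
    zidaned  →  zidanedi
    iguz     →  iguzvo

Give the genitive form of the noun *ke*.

The suffix is conditioned by the final sound: -vo when the stem ends in a sibilant (*tijuwos*, *ijehez*, *iguz*); -i when the stem ends in a non-sibilant consonant (*ukov*, *zidaned*); -ewe when the stem ends in a vowel (*ezwaji*, *dizege*).
*ke*: final sound = /e/, a vowel → -ewe → *keewe*.

keewe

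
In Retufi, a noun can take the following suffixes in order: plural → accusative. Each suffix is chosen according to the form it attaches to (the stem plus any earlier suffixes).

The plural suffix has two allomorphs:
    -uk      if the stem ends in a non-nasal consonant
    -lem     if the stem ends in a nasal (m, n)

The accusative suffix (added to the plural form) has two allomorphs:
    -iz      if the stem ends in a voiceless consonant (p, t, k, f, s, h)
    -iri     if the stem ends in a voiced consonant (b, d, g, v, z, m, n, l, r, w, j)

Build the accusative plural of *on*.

onlemiri

The final consonant of *on* is /n/, which is a nasal, so the plural suffix is -lem, giving *onlem*.
Since the final consonant of the plural form *onlem* is /m/ (voiced), it takes -iri, giving *onlemiri*.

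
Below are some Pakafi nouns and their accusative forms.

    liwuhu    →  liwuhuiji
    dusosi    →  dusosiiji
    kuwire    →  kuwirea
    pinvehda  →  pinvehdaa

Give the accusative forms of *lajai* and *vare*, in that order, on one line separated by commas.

lajaiiji, varea

The alternation tracks the last vowel of the stem — -iji when the last vowel of the stem is a high vowel (*liwuhu*, *dusosi*); -a when the last vowel of the stem is a non-high vowel (*kuwire*, *pinvehda*).
The last vowel of *lajai* is /i/, which is a high vowel, so the suffix is -iji, giving *lajaiiji*.
*vare*: last vowel = /e/, a non-high vowel → -a → *varea*.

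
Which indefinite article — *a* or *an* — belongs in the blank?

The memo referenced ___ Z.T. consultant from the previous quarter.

a

The indefinite article is chosen by the initial *sound* of the following word, not its spelling.
The initialism *Z.T.* is read letter by letter; the first letter, Z, is pronounced /ziː/, which begins with a consonant sound.
So the article is *a*: The memo referenced a Z.T. consultant from the previous quarter.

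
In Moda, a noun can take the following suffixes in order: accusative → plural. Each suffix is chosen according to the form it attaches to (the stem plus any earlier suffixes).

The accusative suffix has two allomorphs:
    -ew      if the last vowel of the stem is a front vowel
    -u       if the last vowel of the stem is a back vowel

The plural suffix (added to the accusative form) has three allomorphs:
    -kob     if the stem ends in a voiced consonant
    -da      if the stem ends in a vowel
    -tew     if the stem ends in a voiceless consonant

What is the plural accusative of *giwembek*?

giwembekewkob

*giwembek* — last vowel /e/ (a front vowel) → -ew → *giwembekew*.
The accusative form *giwembekew*: final sound = /w/, a voiced consonant → -kob → *giwembekewkob*.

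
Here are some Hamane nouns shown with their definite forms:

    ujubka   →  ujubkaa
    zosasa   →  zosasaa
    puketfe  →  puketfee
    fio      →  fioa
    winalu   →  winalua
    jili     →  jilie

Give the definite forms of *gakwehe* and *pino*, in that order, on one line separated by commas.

gakwehee, pinoa

Looking at the last vowel of each stem: -e when the last vowel of the stem is a front vowel (*puketfe*, *jili*); -a when the last vowel of the stem is a back vowel (*ujubka*, *zosasa*, *fio*, *winalu*).
The last vowel of *gakwehe* is /e/, which is a front vowel, so the suffix is -e, giving *gakwehee*.
Since the last vowel of *pino* is /o/ (a back vowel), it takes -a, giving *pinoa*.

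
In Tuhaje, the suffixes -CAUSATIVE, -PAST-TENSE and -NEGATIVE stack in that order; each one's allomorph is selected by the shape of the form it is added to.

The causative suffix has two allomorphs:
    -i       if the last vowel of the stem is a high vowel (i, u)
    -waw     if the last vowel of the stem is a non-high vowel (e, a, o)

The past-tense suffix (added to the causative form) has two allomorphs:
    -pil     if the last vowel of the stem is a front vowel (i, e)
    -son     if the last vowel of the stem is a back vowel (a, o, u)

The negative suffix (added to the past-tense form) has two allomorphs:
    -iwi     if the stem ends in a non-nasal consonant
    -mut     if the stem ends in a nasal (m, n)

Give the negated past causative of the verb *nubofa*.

The last vowel of *nubofa* is /a/, which is a non-high vowel, so the causative suffix is -waw, giving *nubofawaw*.
The last vowel of the causative form *nubofawaw* is /a/, which is a back vowel, so the past-tense suffix is -son, giving *nubofawawson*.
The final consonant of the past-tense form *nubofawawson* is /n/, which is a nasal, so the negative suffix is -mut, giving *nubofawawsonmut*.

nubofawawsonmut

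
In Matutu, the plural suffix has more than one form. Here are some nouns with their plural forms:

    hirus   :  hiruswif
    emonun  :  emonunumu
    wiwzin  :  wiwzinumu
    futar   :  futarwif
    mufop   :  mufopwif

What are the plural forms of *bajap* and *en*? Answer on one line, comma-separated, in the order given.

The suffix is conditioned by the final consonant: -umu when the stem ends in a nasal (*emonun*, *wiwzin*); -wif when the stem ends in a non-nasal consonant (*hirus*, *futar*, *mufop*).
The final consonant of *bajap* is /p/, which is non-nasal, so the suffix is -wif, giving *bajapwif*.
*en*: final consonant = /n/, a nasal → -umu → *enumu*.

bajapwif, enumu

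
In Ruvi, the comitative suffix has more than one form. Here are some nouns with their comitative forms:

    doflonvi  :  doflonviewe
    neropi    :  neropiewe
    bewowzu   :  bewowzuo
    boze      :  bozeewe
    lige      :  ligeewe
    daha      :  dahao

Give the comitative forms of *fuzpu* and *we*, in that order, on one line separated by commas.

fuzpuo, weewe

The alternation tracks the last vowel of the stem — -ewe when the last vowel of the stem is a front vowel (*doflonvi*, *neropi*, *boze*, *lige*); -o when the last vowel of the stem is a back vowel (*bewowzu*, *daha*).
*fuzpu* — last vowel /u/ (a back vowel) → -o → *fuzpuo*.
The last vowel of *we* is /e/, which is a front vowel, so the suffix is -ewe, giving *weewe*.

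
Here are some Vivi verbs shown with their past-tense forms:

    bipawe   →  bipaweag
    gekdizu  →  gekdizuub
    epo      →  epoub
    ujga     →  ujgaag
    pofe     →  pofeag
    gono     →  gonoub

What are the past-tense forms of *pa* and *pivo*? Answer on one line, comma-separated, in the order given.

Looking at the last vowel of each stem: -ub when the last vowel of the stem is a rounded vowel (*gekdizu*, *epo*, *gono*); -ag when the last vowel of the stem is an unrounded vowel (*bipawe*, *ujga*, *pofe*).
Since the last vowel of *pa* is /a/ (an unrounded vowel), it takes -ag, giving *paag*.
The last vowel of *pivo* is /o/, which is a rounded vowel, so the suffix is -ub, giving *pivoub*.

paag, pivoub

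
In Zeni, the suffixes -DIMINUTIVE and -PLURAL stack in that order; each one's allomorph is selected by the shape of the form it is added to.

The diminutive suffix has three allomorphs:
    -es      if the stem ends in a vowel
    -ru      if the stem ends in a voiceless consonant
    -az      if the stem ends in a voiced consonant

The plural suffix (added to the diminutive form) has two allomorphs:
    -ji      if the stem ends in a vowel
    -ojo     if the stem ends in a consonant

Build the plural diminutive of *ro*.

Since the final sound of *ro* is /o/ (a vowel), it takes -es, giving *roes*.
The final sound of the diminutive form *roes* is /s/, which is a consonant, so the plural suffix is -ojo, giving *roesojo*.

roesojo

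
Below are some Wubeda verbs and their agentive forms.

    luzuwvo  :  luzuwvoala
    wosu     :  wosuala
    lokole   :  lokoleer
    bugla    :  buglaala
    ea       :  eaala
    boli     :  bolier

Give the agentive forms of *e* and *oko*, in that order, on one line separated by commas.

Looking at the last vowel of each stem: -er when the last vowel of the stem is a front vowel (*lokole*, *boli*); -ala when the last vowel of the stem is a back vowel (*luzuwvo*, *wosu*, *bugla*, *ea*).
Since the last vowel of *e* is /e/ (a front vowel), it takes -er, giving *eer*.
*oko*: last vowel = /o/, a back vowel → -ala → *okoala*.

eer, okoala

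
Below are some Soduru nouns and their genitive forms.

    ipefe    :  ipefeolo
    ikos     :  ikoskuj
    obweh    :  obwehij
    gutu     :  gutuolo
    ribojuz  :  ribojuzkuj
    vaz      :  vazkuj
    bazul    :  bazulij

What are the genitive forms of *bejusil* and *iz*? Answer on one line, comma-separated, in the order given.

bejusilij, izkuj

The alternation tracks the final sound of the stem — -kuj when the stem ends in a sibilant (*ikos*, *ribojuz*, *vaz*); -ij when the stem ends in a non-sibilant consonant (*obweh*, *bazul*); -olo when the stem ends in a vowel (*ipefe*, *gutu*).
Since the final sound of *bejusil* is /l/ (a non-sibilant consonant), it takes -ij, giving *bejusilij*.
*iz* — final sound /z/ (a sibilant) → -kuj → *izkuj*.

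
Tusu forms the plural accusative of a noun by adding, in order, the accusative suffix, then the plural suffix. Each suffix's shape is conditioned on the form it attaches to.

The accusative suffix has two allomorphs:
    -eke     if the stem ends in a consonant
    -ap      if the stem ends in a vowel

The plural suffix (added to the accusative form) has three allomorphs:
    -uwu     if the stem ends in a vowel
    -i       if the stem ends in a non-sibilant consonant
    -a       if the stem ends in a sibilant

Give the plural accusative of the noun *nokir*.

nokirekeuwu

*nokir*: final sound = /r/, a consonant → -eke → *nokireke*.
The accusative form *nokireke* — final sound /e/ (a vowel) → -uwu → *nokirekeuwu*.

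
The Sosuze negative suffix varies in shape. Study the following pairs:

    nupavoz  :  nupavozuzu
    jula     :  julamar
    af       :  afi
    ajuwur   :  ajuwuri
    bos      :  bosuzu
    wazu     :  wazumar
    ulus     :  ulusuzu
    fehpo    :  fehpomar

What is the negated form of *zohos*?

zohosuzu

Looking at the final sound of each stem: -uzu when the stem ends in a sibilant (*nupavoz*, *bos*, *ulus*); -i when the stem ends in a non-sibilant consonant (*af*, *ajuwur*); -mar when the stem ends in a vowel (*jula*, *wazu*, *fehpo*).
The final sound of *zohos* is /s/, which is a sibilant, so the suffix is -uzu, giving *zohosuzu*.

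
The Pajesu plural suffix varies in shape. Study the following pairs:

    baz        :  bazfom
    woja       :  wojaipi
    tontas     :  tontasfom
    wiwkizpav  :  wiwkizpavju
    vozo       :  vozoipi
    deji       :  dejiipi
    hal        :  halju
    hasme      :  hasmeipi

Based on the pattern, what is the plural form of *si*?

siipi

The alternation tracks the final sound of the stem — -fom when the stem ends in a sibilant (*baz*, *tontas*); -ju when the stem ends in a non-sibilant consonant (*wiwkizpav*, *hal*); -ipi when the stem ends in a vowel (*woja*, *vozo*, *deji*, *hasme*).
Since the final sound of *si* is /i/ (a vowel), it takes -ipi, giving *siipi*.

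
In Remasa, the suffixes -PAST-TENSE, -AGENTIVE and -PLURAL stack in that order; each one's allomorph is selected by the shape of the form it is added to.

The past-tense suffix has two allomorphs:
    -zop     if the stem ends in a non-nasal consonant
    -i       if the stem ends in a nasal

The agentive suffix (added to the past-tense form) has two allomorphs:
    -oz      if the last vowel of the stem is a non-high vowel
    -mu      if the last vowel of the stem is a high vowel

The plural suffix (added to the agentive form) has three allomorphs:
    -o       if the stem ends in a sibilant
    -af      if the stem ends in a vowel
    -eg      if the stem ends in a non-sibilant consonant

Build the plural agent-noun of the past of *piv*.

*piv*: final consonant = /v/, non-nasal → -zop → *pivzop*.
The last vowel of the past-tense form *pivzop* is /o/, which is a non-high vowel, so the agentive suffix is -oz, giving *pivzopoz*.
The agentive form *pivzopoz*: final sound = /z/, a sibilant → -o → *pivzopozo*.

pivzopozo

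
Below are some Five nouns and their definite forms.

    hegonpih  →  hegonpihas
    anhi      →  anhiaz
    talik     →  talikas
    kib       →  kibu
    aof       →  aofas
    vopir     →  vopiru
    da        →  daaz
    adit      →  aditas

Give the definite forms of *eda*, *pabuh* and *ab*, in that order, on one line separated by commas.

edaaz, pabuhas, abu

The alternation tracks the final sound of the stem — -as when the stem ends in a voiceless consonant (*hegonpih*, *talik*, *aof*, *adit*); -u when the stem ends in a voiced consonant (*kib*, *vopir*); -az when the stem ends in a vowel (*anhi*, *da*).
Since the final sound of *eda* is /a/ (a vowel), it takes -az, giving *edaaz*.
*pabuh*: final sound = /h/, a voiceless consonant → -as → *pabuhas*.
*ab* — final sound /b/ (a voiced consonant) → -u → *abu*.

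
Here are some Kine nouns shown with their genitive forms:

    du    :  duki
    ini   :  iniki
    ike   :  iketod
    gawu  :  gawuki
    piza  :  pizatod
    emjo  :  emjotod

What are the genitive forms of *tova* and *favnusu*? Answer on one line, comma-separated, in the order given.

The alternation tracks the last vowel of the stem — -ki when the last vowel of the stem is a high vowel (*du*, *ini*, *gawu*); -tod when the last vowel of the stem is a non-high vowel (*ike*, *piza*, *emjo*).
*tova*: last vowel = /a/, a non-high vowel → -tod → *tovatod*.
*favnusu*: last vowel = /u/, a high vowel → -ki → *favnusuki*.

tovatod, favnusuki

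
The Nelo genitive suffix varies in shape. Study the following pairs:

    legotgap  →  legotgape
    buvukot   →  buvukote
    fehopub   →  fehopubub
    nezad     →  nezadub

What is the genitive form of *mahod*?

mahodub

Looking at the final consonant of each stem: -e when the stem ends in a voiceless consonant (*legotgap*, *buvukot*); -ub when the stem ends in a voiced consonant (*fehopub*, *nezad*).
Since the final consonant of *mahod* is /d/ (voiced), it takes -ub, giving *mahodub*.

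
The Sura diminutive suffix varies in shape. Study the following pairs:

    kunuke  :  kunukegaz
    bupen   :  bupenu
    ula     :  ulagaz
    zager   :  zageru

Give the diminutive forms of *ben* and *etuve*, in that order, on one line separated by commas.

benu, etuvegaz

The suffix is conditioned by the final sound: -u when the stem ends in a consonant (*bupen*, *zager*); -gaz when the stem ends in a vowel (*kunuke*, *ula*).
The final sound of *ben* is /n/, which is a consonant, so the suffix is -u, giving *benu*.
*etuve*: final sound = /e/, a vowel → -gaz → *etuvegaz*.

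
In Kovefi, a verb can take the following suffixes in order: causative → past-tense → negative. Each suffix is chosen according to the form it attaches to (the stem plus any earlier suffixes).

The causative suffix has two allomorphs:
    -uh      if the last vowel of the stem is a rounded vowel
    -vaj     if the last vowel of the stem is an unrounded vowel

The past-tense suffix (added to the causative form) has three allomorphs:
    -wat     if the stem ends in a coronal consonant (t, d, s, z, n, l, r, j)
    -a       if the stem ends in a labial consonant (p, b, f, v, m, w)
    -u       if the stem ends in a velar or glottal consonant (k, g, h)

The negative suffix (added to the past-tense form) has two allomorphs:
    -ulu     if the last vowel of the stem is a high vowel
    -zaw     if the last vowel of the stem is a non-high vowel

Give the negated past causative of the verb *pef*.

*pef*: last vowel = /e/, an unrounded vowel → -vaj → *pefvaj*.
The final consonant of the causative form *pefvaj* is /j/, which is coronal, so the past-tense suffix is -wat, giving *pefvajwat*.
The last vowel of the past-tense form *pefvajwat* is /a/, which is a non-high vowel, so the negative suffix is -zaw, giving *pefvajwatzaw*.

pefvajwatzaw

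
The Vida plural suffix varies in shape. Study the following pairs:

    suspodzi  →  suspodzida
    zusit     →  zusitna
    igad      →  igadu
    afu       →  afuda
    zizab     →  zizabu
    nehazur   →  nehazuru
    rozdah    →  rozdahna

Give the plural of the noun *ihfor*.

ihforu

Looking at the final sound of each stem: -na when the stem ends in a voiceless consonant (*zusit*, *rozdah*); -u when the stem ends in a voiced consonant (*igad*, *zizab*, *nehazur*); -da when the stem ends in a vowel (*suspodzi*, *afu*).
The final sound of *ihfor* is /r/, which is a voiced consonant, so the suffix is -u, giving *ihforu*.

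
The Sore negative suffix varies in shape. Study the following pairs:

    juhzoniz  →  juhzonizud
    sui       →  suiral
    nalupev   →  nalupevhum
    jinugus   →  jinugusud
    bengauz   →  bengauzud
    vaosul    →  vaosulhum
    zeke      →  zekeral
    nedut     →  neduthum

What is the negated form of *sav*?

The suffix is conditioned by the final sound: -ud when the stem ends in a sibilant (*juhzoniz*, *jinugus*, *bengauz*); -hum when the stem ends in a non-sibilant consonant (*nalupev*, *vaosul*, *nedut*); -ral when the stem ends in a vowel (*sui*, *zeke*).
*sav* — final sound /v/ (a non-sibilant consonant) → -hum → *savhum*.

savhum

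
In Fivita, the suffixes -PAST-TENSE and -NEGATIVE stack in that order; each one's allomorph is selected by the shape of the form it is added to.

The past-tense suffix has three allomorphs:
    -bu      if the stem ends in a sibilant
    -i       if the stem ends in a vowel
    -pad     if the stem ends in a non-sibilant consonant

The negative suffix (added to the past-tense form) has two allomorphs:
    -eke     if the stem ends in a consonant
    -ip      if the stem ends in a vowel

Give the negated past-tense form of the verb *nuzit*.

The final sound of *nuzit* is /t/, which is a non-sibilant consonant, so the past-tense suffix is -pad, giving *nuzitpad*.
The past-tense form *nuzitpad*: final sound = /d/, a consonant → -eke → *nuzitpadeke*.

nuzitpadeke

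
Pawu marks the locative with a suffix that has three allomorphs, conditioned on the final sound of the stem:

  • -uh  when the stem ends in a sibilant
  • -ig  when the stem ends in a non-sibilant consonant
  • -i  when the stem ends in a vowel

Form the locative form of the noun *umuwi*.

umuwii

Since the final sound of *umuwi* is /i/ (a vowel), it takes -i, giving *umuwii*.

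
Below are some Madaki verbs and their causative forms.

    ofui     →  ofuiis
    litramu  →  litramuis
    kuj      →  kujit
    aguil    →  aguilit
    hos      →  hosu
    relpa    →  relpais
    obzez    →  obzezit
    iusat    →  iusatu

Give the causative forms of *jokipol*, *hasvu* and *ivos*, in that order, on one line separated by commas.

jokipolit, hasvuis, ivosu

The suffix is conditioned by the final sound: -u when the stem ends in a voiceless consonant (*hos*, *iusat*); -it when the stem ends in a voiced consonant (*kuj*, *aguil*, *obzez*); -is when the stem ends in a vowel (*ofui*, *litramu*, *relpa*).
*jokipol* — final sound /l/ (a voiced consonant) → -it → *jokipolit*.
The final sound of *hasvu* is /u/, which is a vowel, so the suffix is -is, giving *hasvuis*.
*ivos*: final sound = /s/, a voiceless consonant → -u → *ivosu*.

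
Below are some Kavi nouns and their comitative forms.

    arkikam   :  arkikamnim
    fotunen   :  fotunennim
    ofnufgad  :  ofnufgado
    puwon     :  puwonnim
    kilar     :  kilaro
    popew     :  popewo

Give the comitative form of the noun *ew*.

The alternation tracks the final consonant of the stem — -nim when the stem ends in a nasal (*arkikam*, *fotunen*, *puwon*); -o when the stem ends in a non-nasal consonant (*ofnufgad*, *kilar*, *popew*).
*ew*: final consonant = /w/, non-nasal → -o → *ewo*.

ewo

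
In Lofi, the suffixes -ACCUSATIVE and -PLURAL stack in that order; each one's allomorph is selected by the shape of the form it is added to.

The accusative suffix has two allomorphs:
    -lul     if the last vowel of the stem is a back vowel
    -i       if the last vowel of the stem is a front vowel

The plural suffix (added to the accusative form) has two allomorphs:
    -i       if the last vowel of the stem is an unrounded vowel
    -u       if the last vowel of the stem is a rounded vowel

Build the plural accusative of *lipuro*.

*lipuro*: last vowel = /o/, a back vowel → -lul → *lipurolul*.
The accusative form *lipurolul* — last vowel /u/ (a rounded vowel) → -u → *lipurolulu*.

lipurolulu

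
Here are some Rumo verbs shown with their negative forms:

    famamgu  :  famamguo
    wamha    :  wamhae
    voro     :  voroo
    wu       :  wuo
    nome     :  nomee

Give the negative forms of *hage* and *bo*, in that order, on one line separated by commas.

hagee, boo

The pattern is rounding harmony: -o when the last vowel of the stem is a rounded vowel (*famamgu*, *voro*, *wu*); -e when the last vowel of the stem is an unrounded vowel (*wamha*, *nome*).
The last vowel of *hage* is /e/, which is an unrounded vowel, so the suffix is -e, giving *hagee*.
*bo*: last vowel = /o/, a rounded vowel → -o → *boo*.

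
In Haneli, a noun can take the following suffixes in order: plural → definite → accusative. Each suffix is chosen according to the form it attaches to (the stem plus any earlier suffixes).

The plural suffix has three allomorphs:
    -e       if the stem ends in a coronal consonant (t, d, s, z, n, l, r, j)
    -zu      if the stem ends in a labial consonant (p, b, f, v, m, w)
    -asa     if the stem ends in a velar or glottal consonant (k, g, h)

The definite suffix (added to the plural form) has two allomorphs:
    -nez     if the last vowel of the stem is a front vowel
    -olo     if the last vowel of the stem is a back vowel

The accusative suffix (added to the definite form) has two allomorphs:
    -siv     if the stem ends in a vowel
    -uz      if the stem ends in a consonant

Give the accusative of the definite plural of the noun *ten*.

*ten* — final consonant /n/ (coronal) → -e → *tene*.
The plural form *tene* — last vowel /e/ (a front vowel) → -nez → *tenenez*.
The definite form *tenenez*: final sound = /z/, a consonant → -uz → *tenenezuz*.

tenenezuz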